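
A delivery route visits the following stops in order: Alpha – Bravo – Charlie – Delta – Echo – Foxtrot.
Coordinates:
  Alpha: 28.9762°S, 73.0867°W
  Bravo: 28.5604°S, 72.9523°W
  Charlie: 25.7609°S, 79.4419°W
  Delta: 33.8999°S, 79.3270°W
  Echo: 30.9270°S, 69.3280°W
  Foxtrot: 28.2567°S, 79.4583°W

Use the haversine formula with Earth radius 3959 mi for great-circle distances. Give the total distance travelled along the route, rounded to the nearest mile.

Leg distances:
Alpha→Bravo: 29.9 mi  (cumulative 29.9 mi)
Bravo→Charlie: 443.3 mi  (cumulative 473.1 mi)
Charlie→Delta: 562.4 mi  (cumulative 1035.6 mi)
Delta→Echo: 618.0 mi  (cumulative 1653.6 mi)
Echo→Foxtrot: 635.7 mi  (cumulative 2289.4 mi)
Total route length ≈ 2289 mi.

2289 mi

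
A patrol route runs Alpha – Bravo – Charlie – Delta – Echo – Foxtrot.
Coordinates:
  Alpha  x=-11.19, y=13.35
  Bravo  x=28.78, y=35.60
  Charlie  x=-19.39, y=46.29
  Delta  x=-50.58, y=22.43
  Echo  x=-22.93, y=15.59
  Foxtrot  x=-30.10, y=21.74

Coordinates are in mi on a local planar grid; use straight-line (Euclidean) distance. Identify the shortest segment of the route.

Leg distances:
Alpha→Bravo: 45.7 mi
Bravo→Charlie: 49.3 mi
Charlie→Delta: 39.3 mi
Delta→Echo: 28.5 mi
Echo→Foxtrot: 9.4 mi
The shortest leg is Echo–Foxtrot at 9.4 mi.

Echo–Foxtrot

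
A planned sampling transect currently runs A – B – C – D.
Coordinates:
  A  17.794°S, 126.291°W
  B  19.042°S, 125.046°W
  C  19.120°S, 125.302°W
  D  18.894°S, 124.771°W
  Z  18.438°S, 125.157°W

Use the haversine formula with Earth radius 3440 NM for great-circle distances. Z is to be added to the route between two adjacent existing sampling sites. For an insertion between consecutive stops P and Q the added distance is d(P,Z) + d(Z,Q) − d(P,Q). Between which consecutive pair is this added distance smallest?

between A and B

Added distance for inserting Z between each consecutive pair:
A–B: 9.0 NM
B–C: 63.3 NM
C–D: 43.8 NM
Smallest added distance is 9.0 NM, inserting between A and B.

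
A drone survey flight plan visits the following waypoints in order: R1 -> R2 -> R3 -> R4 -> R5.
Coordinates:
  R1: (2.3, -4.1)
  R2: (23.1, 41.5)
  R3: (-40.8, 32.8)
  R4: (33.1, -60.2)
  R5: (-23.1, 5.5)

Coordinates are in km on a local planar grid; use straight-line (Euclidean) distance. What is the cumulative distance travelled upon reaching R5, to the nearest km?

Leg distances:
R1→R2: 50.1 km  (cumulative 50.1 km)
R2→R3: 64.5 km  (cumulative 114.6 km)
R3→R4: 118.8 km  (cumulative 233.4 km)
R4→R5: 86.5 km  (cumulative 319.9 km)
Cumulative distance at R5 ≈ 320 km.

320 km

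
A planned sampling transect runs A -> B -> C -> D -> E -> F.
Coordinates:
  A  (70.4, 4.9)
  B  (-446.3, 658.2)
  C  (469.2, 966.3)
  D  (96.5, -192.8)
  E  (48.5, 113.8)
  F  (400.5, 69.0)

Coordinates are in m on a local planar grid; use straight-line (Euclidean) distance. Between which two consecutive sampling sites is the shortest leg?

Leg distances:
A→B: 832.9 m
B→C: 966.0 m
C→D: 1217.5 m
D→E: 310.3 m
E→F: 354.8 m
The shortest leg is D–E at 310.3 m.

D–E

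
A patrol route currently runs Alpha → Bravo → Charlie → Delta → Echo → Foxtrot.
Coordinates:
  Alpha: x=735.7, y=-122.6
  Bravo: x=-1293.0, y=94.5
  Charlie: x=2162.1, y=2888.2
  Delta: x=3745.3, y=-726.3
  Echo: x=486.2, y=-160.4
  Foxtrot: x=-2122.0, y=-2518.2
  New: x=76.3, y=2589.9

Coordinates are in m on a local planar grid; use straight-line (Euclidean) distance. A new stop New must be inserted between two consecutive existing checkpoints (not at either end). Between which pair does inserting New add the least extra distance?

between Bravo and Charlie

Added distance for inserting New between each consecutive pair:
Alpha–Bravo: 3597.6 m
Bravo–Charlie: 510.2 m
Charlie–Delta: 3106.6 m
Delta–Echo: 4418.4 m
Echo–Foxtrot: 4825.8 m
Smallest added distance is 510.2 m, inserting between Bravo and Charlie.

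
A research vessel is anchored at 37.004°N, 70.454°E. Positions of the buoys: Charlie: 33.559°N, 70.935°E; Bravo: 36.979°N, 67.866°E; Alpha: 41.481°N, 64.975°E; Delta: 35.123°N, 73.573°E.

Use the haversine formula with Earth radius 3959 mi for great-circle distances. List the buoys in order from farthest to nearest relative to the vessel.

Distance from the vessel at 37.004°N, 70.454°E to each:
Alpha 41.481°N, 64.975°E: 426.0 mi
Charlie 33.559°N, 70.935°E: 239.6 mi
Delta 35.123°N, 73.573°E: 217.3 mi
Bravo 36.979°N, 67.866°E: 142.8 mi

Alpha, Charlie, Delta, Bravo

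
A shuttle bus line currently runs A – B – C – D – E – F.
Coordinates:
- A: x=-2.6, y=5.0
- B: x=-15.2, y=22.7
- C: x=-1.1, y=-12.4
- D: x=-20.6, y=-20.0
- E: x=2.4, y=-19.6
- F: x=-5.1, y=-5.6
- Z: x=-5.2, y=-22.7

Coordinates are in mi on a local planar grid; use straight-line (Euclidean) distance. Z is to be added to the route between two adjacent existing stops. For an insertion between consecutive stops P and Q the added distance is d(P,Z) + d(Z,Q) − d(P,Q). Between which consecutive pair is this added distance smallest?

between D and E

Added distance for inserting Z between each consecutive pair:
A–B: 52.6 mi
B–C: 19.7 mi
C–D: 5.8 mi
D–E: 0.8 mi
E–F: 9.4 mi
Smallest added distance is 0.8 mi, inserting between D and E.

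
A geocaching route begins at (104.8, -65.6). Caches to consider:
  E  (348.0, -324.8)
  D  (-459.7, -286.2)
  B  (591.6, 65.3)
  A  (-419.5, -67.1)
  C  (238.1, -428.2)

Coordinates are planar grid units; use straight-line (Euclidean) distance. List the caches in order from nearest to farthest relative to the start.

Distance from the start at (104.8, -65.6) to each:
E (348.0, -324.8): 355.4
C (238.1, -428.2): 386.3
B (591.6, 65.3): 504.1
A (-419.5, -67.1): 524.3
D (-459.7, -286.2): 606.1

E, C, B, A, D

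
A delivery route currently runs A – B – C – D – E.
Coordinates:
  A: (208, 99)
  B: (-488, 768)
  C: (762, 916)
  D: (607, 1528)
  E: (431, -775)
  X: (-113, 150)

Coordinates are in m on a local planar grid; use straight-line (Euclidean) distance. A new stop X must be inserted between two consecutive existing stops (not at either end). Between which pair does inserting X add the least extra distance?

Added distance for inserting X between each consecutive pair:
A–B: 82.5 m
B–C: 627.1 m
C–D: 2086.4 m
D–E: 318.2 m
Smallest added distance is 82.5 m, inserting between A and B.

between A and B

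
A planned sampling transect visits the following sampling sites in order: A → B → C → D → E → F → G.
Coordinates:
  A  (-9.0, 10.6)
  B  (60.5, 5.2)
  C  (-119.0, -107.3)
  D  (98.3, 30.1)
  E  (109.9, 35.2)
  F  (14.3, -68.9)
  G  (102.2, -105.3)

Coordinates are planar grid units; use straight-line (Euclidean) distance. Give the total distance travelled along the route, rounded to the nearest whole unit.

Leg distances:
A→B: 69.7  (cumulative 69.7)
B→C: 211.8  (cumulative 281.6)
C→D: 257.1  (cumulative 538.6)
D→E: 12.7  (cumulative 551.3)
E→F: 141.3  (cumulative 692.7)
F→G: 95.1  (cumulative 787.8)
Total route length ≈ 788.

788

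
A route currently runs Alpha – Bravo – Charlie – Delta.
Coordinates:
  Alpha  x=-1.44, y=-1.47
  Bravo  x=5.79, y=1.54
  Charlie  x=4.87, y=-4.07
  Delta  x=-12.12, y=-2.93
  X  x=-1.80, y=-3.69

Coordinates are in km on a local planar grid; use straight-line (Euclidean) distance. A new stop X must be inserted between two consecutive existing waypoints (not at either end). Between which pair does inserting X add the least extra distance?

Added distance for inserting X between each consecutive pair:
Alpha–Bravo: 3.6 km
Bravo–Charlie: 10.2 km
Charlie–Delta: 0.0 km
Smallest added distance is 0.0 km, inserting between Charlie and Delta.

between Charlie and Delta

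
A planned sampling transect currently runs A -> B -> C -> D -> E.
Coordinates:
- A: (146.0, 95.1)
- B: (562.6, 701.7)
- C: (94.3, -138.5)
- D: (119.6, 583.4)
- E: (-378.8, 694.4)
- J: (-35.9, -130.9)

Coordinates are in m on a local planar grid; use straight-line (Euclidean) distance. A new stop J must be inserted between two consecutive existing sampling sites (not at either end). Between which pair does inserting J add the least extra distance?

Added distance for inserting J between each consecutive pair:
A–B: 579.6 m
B–C: 193.9 m
C–D: 139.1 m
D–E: 1114.1 m
Smallest added distance is 139.1 m, inserting between C and D.

between C and D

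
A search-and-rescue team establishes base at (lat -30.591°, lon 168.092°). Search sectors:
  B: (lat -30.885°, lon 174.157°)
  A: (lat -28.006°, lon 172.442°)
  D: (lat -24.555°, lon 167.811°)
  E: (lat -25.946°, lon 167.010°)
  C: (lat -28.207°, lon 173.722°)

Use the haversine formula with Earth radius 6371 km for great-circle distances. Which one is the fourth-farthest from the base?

E

Distance to each, sorted:
D: 671.7 km
C: 606.3 km
B: 580.5 km
E: 527.2 km
A: 510.4 km
The fourth-farthest is E at 527.2 km.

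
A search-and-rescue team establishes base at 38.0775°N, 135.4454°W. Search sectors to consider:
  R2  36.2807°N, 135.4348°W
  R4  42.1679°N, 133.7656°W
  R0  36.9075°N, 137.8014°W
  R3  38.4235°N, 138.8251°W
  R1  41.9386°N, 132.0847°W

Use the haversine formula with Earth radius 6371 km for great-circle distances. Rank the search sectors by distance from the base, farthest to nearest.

R1, R4, R3, R0, R2

Distance from the base at 38.0775°N, 135.4454°W to each:
R1 41.9386°N, 132.0847°W: 515.9 km
R4 42.1679°N, 133.7656°W: 476.7 km
R3 38.4235°N, 138.8251°W: 297.6 km
R0 36.9075°N, 137.8014°W: 245.2 km
R2 36.2807°N, 135.4348°W: 199.8 km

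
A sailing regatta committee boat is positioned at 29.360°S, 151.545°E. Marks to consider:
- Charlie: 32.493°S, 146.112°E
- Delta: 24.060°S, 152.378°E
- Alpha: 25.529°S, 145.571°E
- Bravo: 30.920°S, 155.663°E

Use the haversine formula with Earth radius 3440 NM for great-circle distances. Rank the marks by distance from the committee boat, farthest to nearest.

Distances from the committee boat:
Alpha 25.529°S, 145.571°E: 392.6 NM
Charlie 32.493°S, 146.112°E: 337.1 NM
Delta 24.060°S, 152.378°E: 321.3 NM
Bravo 30.920°S, 155.663°E: 233.4 NM

Alpha, Charlie, Delta, Bravo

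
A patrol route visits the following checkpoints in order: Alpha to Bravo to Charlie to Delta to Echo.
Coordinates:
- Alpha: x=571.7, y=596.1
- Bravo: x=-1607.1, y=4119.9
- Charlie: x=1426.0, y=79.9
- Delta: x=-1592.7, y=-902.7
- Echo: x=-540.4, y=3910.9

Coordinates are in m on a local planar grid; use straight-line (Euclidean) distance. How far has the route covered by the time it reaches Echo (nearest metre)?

17297 m

Leg distances:
Alpha→Bravo: 4143.0 m  (cumulative 4143.0 m)
Bravo→Charlie: 5051.9 m  (cumulative 9194.8 m)
Charlie→Delta: 3174.6 m  (cumulative 12369.4 m)
Delta→Echo: 4927.3 m  (cumulative 17296.7 m)
Cumulative distance at Echo ≈ 17297 m.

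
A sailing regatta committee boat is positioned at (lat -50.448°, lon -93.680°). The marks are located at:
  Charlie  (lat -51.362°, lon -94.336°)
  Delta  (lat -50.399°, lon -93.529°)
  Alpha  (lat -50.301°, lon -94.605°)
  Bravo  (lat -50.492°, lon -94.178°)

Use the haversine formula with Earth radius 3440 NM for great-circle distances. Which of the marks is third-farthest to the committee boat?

Bravo

Distance to each, sorted:
Charlie: 60.2 NM
Alpha: 36.5 NM
Bravo: 19.2 NM
Delta: 6.5 NM
The third-farthest is Bravo at 19.2 NM.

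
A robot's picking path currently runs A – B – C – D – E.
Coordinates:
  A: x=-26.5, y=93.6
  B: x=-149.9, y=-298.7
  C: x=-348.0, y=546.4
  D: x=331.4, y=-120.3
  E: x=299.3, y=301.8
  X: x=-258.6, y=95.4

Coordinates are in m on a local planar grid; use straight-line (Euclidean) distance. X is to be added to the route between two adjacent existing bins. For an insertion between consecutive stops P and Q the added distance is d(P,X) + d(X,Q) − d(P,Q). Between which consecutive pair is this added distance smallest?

Added distance for inserting X between each consecutive pair:
A–B: 229.7 m
B–C: 0.6 m
C–D: 136.1 m
D–E: 799.7 m
Smallest added distance is 0.6 m, inserting between B and C.

between B and C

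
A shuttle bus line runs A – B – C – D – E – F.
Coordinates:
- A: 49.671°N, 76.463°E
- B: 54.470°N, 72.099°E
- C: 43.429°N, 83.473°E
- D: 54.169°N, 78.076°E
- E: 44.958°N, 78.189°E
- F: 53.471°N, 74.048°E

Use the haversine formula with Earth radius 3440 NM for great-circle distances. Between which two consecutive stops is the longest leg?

B–C

Leg distances:
A→B: 329.9 NM
B→C: 798.2 NM
C→D: 678.7 NM
D→E: 553.0 NM
E→F: 536.1 NM
The longest leg is B–C at 798.2 NM.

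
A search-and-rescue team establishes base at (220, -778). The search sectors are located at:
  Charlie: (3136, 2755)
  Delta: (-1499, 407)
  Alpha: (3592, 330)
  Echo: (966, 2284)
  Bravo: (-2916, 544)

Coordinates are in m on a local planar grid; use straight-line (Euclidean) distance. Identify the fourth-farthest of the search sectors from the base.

Echo

Distance to each, sorted:
Charlie: 4581.0 m
Alpha: 3549.4 m
Bravo: 3403.3 m
Echo: 3151.6 m
Delta: 2087.9 m
The fourth-farthest is Echo at 3151.6 m.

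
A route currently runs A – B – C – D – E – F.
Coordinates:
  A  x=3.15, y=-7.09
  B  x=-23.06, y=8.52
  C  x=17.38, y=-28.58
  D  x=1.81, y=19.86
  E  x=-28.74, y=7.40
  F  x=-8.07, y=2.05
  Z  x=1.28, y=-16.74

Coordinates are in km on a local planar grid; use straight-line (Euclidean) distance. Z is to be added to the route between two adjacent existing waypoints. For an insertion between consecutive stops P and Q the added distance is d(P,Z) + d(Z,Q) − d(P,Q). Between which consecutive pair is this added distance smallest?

Added distance for inserting Z between each consecutive pair:
A–B: 14.4 km
B–C: 0.2 km
C–D: 5.7 km
D–E: 42.1 km
E–F: 38.2 km
Smallest added distance is 0.2 km, inserting between B and C.

between B and C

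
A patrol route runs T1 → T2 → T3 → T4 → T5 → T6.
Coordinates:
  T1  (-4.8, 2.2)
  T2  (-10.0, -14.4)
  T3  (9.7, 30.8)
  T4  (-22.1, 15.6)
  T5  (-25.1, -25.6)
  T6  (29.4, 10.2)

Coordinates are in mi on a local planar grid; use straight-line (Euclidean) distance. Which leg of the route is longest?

Leg distances:
T1→T2: 17.4 mi
T2→T3: 49.3 mi
T3→T4: 35.2 mi
T4→T5: 41.3 mi
T5→T6: 65.2 mi
The longest leg is T5–T6 at 65.2 mi.

T5–T6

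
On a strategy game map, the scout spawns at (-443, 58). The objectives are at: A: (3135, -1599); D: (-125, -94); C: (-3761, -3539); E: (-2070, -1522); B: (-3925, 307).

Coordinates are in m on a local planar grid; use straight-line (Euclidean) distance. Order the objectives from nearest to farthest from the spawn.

Distances from the spawn:
D (-125, -94): 352.5 m
E (-2070, -1522): 2267.9 m
B (-3925, 307): 3490.9 m
A (3135, -1599): 3943.1 m
C (-3761, -3539): 4893.6 m

D, E, B, A, C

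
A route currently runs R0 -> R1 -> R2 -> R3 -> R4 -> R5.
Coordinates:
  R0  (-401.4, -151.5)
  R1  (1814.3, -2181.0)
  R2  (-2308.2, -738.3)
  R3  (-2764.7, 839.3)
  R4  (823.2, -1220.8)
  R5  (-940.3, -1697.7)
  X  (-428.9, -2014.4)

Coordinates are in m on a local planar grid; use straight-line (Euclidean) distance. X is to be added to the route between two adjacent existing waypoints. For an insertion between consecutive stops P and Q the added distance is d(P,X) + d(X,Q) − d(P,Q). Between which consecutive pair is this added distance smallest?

Added distance for inserting X between each consecutive pair:
R0–R1: 1107.8 m
R1–R2: 153.3 m
R2–R3: 4317.0 m
R3–R4: 1032.9 m
R4–R5: 257.1 m
Smallest added distance is 153.3 m, inserting between R1 and R2.

between R1 and R2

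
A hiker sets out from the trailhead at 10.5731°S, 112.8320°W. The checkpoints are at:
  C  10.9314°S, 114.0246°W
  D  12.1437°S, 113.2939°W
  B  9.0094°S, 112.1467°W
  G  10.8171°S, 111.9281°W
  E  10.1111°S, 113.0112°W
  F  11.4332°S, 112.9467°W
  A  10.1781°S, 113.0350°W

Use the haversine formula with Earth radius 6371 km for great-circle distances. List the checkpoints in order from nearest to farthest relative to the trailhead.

A, E, F, G, C, D, B

Distances from the trailhead:
A 10.1781°S, 113.0350°W: 49.2 km
E 10.1111°S, 113.0112°W: 55.0 km
F 11.4332°S, 112.9467°W: 96.5 km
G 10.8171°S, 111.9281°W: 102.4 km
C 10.9314°S, 114.0246°W: 136.2 km
D 12.1437°S, 113.2939°W: 181.8 km
B 9.0094°S, 112.1467°W: 189.4 km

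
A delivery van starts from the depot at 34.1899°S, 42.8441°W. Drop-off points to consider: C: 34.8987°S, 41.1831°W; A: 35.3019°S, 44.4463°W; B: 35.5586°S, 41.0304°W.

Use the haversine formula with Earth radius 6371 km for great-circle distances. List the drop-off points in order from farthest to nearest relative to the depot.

B, A, C

Distance from the depot at 34.1899°S, 42.8441°W to each:
B 35.5586°S, 41.0304°W: 224.8 km
A 35.3019°S, 44.4463°W: 191.6 km
C 34.8987°S, 41.1831°W: 171.3 km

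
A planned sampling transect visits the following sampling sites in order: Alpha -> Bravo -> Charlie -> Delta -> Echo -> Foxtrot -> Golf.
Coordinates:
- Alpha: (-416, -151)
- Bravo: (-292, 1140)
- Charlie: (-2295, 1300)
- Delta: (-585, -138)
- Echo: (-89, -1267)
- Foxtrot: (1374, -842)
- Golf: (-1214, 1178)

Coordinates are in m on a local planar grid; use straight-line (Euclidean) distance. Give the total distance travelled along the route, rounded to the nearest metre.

11580 m

Leg distances:
Alpha→Bravo: 1296.9 m  (cumulative 1296.9 m)
Bravo→Charlie: 2009.4 m  (cumulative 3306.3 m)
Charlie→Delta: 2234.3 m  (cumulative 5540.6 m)
Delta→Echo: 1233.1 m  (cumulative 6773.7 m)
Echo→Foxtrot: 1523.5 m  (cumulative 8297.2 m)
Foxtrot→Golf: 3283.0 m  (cumulative 11580.2 m)
Total route length ≈ 11580 m.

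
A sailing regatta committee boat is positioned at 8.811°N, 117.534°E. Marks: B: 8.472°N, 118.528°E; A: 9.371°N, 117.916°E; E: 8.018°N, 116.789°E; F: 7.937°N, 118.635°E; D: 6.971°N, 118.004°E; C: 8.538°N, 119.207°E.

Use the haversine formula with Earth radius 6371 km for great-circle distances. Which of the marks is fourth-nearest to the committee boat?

F

Distance to each, sorted:
A: 75.1 km
B: 115.6 km
E: 120.4 km
F: 155.3 km
C: 186.4 km
D: 211.0 km
The fourth-nearest is F at 155.3 km.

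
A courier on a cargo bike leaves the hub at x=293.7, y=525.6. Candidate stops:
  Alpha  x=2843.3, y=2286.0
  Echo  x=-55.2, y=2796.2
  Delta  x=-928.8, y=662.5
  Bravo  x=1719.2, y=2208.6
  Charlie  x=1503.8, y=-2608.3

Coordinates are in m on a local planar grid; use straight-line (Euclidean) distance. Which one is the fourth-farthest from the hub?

Bravo

Distances from the hub (x=293.7, y=525.6):
Charlie: 3359.4 m
Alpha: 3098.3 m
Echo: 2297.2 m
Bravo: 2205.6 m
Delta: 1230.1 m
The fourth-farthest is Bravo at 2205.6 m.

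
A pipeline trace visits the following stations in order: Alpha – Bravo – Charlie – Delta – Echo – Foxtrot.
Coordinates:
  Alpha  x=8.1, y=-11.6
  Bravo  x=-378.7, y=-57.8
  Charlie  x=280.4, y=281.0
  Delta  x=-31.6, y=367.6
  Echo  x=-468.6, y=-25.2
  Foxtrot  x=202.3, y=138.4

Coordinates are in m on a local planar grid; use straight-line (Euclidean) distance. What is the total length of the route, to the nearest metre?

2733 m

Leg distances:
Alpha→Bravo: 389.5 m  (cumulative 389.5 m)
Bravo→Charlie: 741.1 m  (cumulative 1130.6 m)
Charlie→Delta: 323.8 m  (cumulative 1454.4 m)
Delta→Echo: 587.6 m  (cumulative 2042.0 m)
Echo→Foxtrot: 690.6 m  (cumulative 2732.6 m)
Total route length ≈ 2733 m.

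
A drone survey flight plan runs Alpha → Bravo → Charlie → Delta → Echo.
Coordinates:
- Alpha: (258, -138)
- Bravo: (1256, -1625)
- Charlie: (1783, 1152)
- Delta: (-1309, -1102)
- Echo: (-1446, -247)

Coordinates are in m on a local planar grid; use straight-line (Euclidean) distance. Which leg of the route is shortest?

Leg distances:
Alpha→Bravo: 1790.9 m
Bravo→Charlie: 2826.6 m
Charlie→Delta: 3826.4 m
Delta→Echo: 865.9 m
The shortest leg is Delta–Echo at 865.9 m.

Delta–Echo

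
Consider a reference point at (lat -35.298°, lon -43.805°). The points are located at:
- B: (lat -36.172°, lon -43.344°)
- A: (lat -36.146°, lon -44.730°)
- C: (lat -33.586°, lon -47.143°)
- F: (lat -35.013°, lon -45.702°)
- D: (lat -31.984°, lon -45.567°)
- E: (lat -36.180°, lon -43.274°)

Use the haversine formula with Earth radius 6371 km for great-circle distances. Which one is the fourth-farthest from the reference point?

A

Distances from the reference point ((lat -35.298°, lon -43.805°)):
D: 403.0 km
C: 360.4 km
F: 175.3 km
A: 126.0 km
E: 109.2 km
B: 105.7 km
The fourth-farthest is A at 126.0 km.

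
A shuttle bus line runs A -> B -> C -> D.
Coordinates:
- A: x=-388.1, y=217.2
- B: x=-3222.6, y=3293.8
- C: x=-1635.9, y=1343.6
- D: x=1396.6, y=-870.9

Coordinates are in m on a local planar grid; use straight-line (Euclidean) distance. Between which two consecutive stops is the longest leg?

A–B

Leg distances:
A→B: 4183.3 m
B→C: 2514.1 m
C→D: 3755.0 m
The longest leg is A–B at 4183.3 m.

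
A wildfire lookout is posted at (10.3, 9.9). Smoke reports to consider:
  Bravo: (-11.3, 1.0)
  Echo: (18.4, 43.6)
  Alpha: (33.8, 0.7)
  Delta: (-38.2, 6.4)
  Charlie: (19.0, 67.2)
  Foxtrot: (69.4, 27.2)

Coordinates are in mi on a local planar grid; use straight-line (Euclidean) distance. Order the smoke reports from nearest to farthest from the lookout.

Bravo, Alpha, Echo, Delta, Charlie, Foxtrot

Computing each straight-line distance from (10.3, 9.9):
Bravo (-11.3, 1.0): 23.4 mi
Alpha (33.8, 0.7): 25.2 mi
Echo (18.4, 43.6): 34.7 mi
Delta (-38.2, 6.4): 48.6 mi
Charlie (19.0, 67.2): 58.0 mi
Foxtrot (69.4, 27.2): 61.6 mi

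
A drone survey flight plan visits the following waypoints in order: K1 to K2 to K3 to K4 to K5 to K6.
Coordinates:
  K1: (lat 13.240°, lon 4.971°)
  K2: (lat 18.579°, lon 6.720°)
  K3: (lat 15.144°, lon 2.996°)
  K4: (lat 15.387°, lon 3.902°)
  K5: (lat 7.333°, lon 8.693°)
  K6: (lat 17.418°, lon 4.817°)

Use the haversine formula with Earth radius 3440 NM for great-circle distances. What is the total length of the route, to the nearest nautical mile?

Leg distances:
K1→K2: 336.1 NM  (cumulative 336.1 NM)
K2→K3: 297.2 NM  (cumulative 633.2 NM)
K3→K4: 54.5 NM  (cumulative 687.7 NM)
K4→K5: 559.7 NM  (cumulative 1247.3 NM)
K5→K6: 646.6 NM  (cumulative 1894.0 NM)
Total route length ≈ 1894 NM.

1894 NM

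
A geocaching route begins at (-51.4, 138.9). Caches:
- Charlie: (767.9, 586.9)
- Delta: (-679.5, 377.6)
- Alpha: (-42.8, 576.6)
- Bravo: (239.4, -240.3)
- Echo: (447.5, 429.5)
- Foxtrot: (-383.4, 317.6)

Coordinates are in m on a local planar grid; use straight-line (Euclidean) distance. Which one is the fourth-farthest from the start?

Bravo

Distances from the start ((-51.4, 138.9)):
Charlie: 933.8 m
Delta: 671.9 m
Echo: 577.4 m
Bravo: 477.9 m
Alpha: 437.8 m
Foxtrot: 377.0 m
The fourth-farthest is Bravo at 477.9 m.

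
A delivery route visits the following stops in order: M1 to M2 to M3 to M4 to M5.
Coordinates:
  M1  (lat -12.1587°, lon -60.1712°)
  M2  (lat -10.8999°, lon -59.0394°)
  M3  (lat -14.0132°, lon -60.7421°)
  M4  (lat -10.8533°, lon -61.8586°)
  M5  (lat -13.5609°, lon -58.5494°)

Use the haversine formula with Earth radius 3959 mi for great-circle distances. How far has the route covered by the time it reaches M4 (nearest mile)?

591 mi

Leg distances:
M1→M2: 115.9 mi  (cumulative 115.9 mi)
M2→M3: 243.9 mi  (cumulative 359.8 mi)
M3→M4: 231.0 mi  (cumulative 590.8 mi)
Cumulative distance at M4 ≈ 591 mi.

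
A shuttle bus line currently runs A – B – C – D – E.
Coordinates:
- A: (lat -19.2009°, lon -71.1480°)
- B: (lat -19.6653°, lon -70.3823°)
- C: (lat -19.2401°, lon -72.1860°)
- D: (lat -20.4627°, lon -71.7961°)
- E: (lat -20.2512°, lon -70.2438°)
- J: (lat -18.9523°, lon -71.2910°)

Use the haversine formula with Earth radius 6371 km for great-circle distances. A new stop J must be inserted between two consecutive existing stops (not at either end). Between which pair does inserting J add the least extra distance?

Added distance for inserting J between each consecutive pair:
A–B: 60.0 km
B–C: 28.4 km
C–D: 133.5 km
D–E: 193.9 km
Smallest added distance is 28.4 km, inserting between B and C.

between B and C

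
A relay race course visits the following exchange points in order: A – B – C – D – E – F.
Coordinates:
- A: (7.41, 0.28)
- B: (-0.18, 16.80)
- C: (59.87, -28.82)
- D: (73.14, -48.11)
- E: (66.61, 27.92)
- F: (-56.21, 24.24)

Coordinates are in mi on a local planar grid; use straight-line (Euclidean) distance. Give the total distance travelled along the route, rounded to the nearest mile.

Leg distances:
A→B: 18.2 mi  (cumulative 18.2 mi)
B→C: 75.4 mi  (cumulative 93.6 mi)
C→D: 23.4 mi  (cumulative 117.0 mi)
D→E: 76.3 mi  (cumulative 193.3 mi)
E→F: 122.9 mi  (cumulative 316.2 mi)
Total route length ≈ 316 mi.

316 mi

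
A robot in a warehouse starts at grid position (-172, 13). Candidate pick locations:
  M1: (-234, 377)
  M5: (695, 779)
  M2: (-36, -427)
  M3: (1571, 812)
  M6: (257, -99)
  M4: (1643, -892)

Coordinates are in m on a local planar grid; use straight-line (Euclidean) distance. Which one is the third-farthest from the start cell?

Distances from the start cell ((-172, 13)):
M4: 2028.1 m
M3: 1917.4 m
M5: 1156.9 m
M2: 460.5 m
M6: 443.4 m
M1: 369.2 m
The third-farthest is M5 at 1156.9 m.

M5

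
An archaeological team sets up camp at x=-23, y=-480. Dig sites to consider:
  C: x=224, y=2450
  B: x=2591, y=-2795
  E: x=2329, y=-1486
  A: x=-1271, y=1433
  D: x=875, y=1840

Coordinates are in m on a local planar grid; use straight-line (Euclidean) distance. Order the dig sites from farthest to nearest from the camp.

Distances from the camp:
B x=2591, y=-2795: 3491.7 m
C x=224, y=2450: 2940.4 m
E x=2329, y=-1486: 2558.1 m
D x=875, y=1840: 2487.7 m
A x=-1271, y=1433: 2284.1 m

B, C, E, D, A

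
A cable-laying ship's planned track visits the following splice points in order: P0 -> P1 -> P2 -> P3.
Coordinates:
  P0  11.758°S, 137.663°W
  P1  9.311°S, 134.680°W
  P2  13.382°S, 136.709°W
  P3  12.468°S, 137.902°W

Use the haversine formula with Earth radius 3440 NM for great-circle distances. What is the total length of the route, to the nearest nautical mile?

Leg distances:
P0→P1: 229.3 NM  (cumulative 229.3 NM)
P1→P2: 272.0 NM  (cumulative 501.3 NM)
P2→P3: 88.8 NM  (cumulative 590.1 NM)
Total route length ≈ 590 NM.

590 NM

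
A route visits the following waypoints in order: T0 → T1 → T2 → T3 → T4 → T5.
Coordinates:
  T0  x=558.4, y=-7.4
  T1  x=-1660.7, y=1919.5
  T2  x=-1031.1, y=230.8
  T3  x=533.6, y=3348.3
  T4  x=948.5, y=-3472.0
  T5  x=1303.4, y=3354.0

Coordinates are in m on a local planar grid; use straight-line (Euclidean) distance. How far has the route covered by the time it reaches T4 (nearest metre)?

15062 m

Leg distances:
T0→T1: 2938.9 m  (cumulative 2938.9 m)
T1→T2: 1802.2 m  (cumulative 4741.2 m)
T2→T3: 3488.1 m  (cumulative 8229.3 m)
T3→T4: 6832.9 m  (cumulative 15062.2 m)
Cumulative distance at T4 ≈ 15062 m.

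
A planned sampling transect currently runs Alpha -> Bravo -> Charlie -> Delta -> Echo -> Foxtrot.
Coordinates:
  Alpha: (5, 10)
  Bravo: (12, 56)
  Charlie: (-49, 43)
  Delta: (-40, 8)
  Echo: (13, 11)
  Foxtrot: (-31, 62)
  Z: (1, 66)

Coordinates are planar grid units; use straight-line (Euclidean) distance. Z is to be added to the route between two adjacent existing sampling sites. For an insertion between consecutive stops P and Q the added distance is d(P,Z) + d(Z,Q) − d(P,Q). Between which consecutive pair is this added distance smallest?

between Bravo and Charlie

Added distance for inserting Z between each consecutive pair:
Alpha–Bravo: 24.5
Bravo–Charlie: 7.5
Charlie–Delta: 89.9
Delta–Echo: 74.2
Echo–Foxtrot: 21.2
Smallest added distance is 7.5, inserting between Bravo and Charlie.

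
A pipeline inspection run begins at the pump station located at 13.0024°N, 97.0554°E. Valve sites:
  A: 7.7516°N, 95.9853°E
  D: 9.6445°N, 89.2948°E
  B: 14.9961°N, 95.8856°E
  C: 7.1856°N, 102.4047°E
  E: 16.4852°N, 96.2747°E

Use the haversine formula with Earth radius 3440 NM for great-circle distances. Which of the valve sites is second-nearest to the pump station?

E

Distance to each, sorted:
B: 137.7 NM
E: 214.0 NM
A: 321.5 NM
C: 471.0 NM
D: 499.3 NM
The second-nearest is E at 214.0 NM.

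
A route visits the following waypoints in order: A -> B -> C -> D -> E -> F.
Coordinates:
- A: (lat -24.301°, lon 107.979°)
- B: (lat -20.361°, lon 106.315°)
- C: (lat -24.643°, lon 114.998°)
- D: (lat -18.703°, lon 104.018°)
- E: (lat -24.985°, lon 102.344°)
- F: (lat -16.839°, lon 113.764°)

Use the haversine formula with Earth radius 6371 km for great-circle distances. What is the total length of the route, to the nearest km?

Leg distances:
A→B: 470.3 km  (cumulative 470.3 km)
B→C: 1010.7 km  (cumulative 1481.1 km)
C→D: 1312.0 km  (cumulative 2793.1 km)
D→E: 719.5 km  (cumulative 3512.6 km)
E→F: 1491.1 km  (cumulative 5003.8 km)
Total route length ≈ 5004 km.

5004 km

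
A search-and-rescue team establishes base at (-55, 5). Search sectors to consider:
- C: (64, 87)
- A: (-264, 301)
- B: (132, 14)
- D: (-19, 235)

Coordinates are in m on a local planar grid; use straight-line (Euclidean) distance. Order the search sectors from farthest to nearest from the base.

A, D, B, C

Computing each straight-line distance from (-55, 5):
A (-264, 301): 362.3 m
D (-19, 235): 232.8 m
B (132, 14): 187.2 m
C (64, 87): 144.5 m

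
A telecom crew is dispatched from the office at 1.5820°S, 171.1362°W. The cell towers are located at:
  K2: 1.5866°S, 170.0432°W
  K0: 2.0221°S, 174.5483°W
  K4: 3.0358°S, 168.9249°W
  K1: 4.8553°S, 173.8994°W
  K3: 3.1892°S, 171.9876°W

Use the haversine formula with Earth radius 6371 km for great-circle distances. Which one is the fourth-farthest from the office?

K3

Distance to each, sorted:
K1: 476.0 km
K0: 382.4 km
K4: 294.1 km
K3: 202.2 km
K2: 121.5 km
The fourth-farthest is K3 at 202.2 km.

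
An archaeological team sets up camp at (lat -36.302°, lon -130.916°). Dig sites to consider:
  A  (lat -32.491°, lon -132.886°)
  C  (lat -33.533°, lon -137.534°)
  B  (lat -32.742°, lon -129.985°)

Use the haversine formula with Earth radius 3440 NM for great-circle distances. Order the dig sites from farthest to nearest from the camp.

Distances from the camp:
C (lat -33.533°, lon -137.534°): 365.7 NM
A (lat -32.491°, lon -132.886°): 248.7 NM
B (lat -32.742°, lon -129.985°): 218.6 NM

C, A, B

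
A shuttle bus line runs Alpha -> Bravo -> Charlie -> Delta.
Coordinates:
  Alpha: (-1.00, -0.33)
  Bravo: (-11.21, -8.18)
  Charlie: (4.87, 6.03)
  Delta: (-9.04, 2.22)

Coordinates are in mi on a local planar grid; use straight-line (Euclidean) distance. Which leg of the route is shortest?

Alpha–Bravo

Leg distances:
Alpha→Bravo: 12.9 mi
Bravo→Charlie: 21.5 mi
Charlie→Delta: 14.4 mi
The shortest leg is Alpha–Bravo at 12.9 mi.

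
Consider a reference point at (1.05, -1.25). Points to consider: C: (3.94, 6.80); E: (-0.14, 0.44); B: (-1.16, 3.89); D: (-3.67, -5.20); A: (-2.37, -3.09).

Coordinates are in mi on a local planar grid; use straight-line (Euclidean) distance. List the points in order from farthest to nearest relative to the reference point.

C, D, B, A, E

Distances from the reference point:
C (3.94, 6.80): 8.6 mi
D (-3.67, -5.20): 6.2 mi
B (-1.16, 3.89): 5.6 mi
A (-2.37, -3.09): 3.9 mi
E (-0.14, 0.44): 2.1 mi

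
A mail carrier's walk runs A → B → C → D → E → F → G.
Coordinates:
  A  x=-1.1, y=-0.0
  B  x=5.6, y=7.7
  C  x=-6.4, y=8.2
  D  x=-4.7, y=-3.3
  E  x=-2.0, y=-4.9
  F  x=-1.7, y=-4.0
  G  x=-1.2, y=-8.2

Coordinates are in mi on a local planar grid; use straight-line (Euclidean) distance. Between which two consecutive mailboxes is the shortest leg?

Leg distances:
A→B: 10.2 mi
B→C: 12.0 mi
C→D: 11.6 mi
D→E: 3.1 mi
E→F: 0.9 mi
F→G: 4.2 mi
The shortest leg is E–F at 0.9 mi.

E–F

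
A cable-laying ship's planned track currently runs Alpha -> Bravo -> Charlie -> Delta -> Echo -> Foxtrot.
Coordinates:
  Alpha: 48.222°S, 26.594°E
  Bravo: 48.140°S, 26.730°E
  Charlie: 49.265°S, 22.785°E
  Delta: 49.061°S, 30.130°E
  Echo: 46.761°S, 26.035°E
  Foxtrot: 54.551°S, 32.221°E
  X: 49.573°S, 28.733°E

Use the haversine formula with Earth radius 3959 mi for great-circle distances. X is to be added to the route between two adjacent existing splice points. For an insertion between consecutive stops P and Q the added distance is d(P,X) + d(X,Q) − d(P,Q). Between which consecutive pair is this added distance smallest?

Added distance for inserting X between each consecutive pair:
Alpha–Bravo: 260.8 mi
Bravo–Charlie: 206.7 mi
Charlie–Delta: 8.3 mi
Delta–Echo: 55.5 mi
Echo–Foxtrot: 3.0 mi
Smallest added distance is 3.0 mi, inserting between Echo and Foxtrot.

between Echo and Foxtrot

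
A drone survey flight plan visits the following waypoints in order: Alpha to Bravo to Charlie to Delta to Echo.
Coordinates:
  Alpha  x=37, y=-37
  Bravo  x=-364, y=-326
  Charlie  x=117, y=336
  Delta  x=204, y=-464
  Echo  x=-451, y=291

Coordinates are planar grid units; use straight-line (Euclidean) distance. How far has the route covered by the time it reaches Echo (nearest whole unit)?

Leg distances:
Alpha→Bravo: 494.3  (cumulative 494.3)
Bravo→Charlie: 818.3  (cumulative 1312.6)
Charlie→Delta: 804.7  (cumulative 2117.3)
Delta→Echo: 999.5  (cumulative 3116.8)
Cumulative distance at Echo ≈ 3117.

3117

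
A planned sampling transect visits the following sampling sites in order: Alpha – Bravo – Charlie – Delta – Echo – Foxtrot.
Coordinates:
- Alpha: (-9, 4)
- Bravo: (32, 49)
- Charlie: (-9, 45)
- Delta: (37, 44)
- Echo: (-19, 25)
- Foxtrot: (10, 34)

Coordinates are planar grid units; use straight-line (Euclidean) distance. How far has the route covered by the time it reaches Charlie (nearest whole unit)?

Leg distances:
Alpha→Bravo: 60.9  (cumulative 60.9)
Bravo→Charlie: 41.2  (cumulative 102.1)
Cumulative distance at Charlie ≈ 102.

102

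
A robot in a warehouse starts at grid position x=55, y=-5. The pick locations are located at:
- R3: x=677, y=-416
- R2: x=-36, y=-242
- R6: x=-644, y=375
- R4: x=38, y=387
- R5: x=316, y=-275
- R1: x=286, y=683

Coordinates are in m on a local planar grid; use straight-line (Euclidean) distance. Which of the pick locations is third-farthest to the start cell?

R1

Distance to each, sorted:
R6: 795.6 m
R3: 745.5 m
R1: 725.7 m
R4: 392.4 m
R5: 375.5 m
R2: 253.9 m
The third-farthest is R1 at 725.7 m.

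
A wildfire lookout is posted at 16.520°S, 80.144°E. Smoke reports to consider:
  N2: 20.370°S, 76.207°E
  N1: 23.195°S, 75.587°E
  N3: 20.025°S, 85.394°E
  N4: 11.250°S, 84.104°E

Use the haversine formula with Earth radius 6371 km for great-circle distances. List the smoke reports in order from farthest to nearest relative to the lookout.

N1, N4, N3, N2

Computing each great-circle distance from 16.520°S, 80.144°E:
N1 23.195°S, 75.587°E: 881.9 km
N4 11.250°S, 84.104°E: 725.2 km
N3 20.025°S, 85.394°E: 677.5 km
N2 20.370°S, 76.207°E: 596.4 km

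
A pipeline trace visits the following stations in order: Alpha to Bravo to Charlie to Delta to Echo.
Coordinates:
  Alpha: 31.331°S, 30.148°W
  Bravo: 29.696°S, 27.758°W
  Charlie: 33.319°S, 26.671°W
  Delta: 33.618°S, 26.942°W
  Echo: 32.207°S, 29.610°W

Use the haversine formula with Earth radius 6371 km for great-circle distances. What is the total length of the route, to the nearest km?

1044 km

Leg distances:
Alpha→Bravo: 292.3 km  (cumulative 292.3 km)
Bravo→Charlie: 415.8 km  (cumulative 708.2 km)
Charlie→Delta: 41.7 km  (cumulative 749.8 km)
Delta→Echo: 294.3 km  (cumulative 1044.2 km)
Total route length ≈ 1044 km.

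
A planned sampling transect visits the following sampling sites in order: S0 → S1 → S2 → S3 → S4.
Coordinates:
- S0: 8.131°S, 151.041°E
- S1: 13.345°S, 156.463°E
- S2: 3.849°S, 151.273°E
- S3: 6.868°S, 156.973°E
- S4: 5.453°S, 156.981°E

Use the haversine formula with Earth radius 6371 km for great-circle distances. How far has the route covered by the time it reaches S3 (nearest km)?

2743 km

Leg distances:
S0→S1: 828.7 km  (cumulative 828.7 km)
S1→S2: 1199.9 km  (cumulative 2028.6 km)
S2→S3: 714.7 km  (cumulative 2743.3 km)
Cumulative distance at S3 ≈ 2743 km.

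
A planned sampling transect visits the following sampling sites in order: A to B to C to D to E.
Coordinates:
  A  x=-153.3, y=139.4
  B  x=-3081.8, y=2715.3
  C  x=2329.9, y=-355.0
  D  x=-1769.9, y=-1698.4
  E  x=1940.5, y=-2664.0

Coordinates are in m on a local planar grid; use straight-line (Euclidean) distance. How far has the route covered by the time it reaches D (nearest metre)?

14436 m

Leg distances:
A→B: 3900.2 m  (cumulative 3900.2 m)
B→C: 6222.0 m  (cumulative 10122.2 m)
C→D: 4314.3 m  (cumulative 14436.5 m)
Cumulative distance at D ≈ 14436 m.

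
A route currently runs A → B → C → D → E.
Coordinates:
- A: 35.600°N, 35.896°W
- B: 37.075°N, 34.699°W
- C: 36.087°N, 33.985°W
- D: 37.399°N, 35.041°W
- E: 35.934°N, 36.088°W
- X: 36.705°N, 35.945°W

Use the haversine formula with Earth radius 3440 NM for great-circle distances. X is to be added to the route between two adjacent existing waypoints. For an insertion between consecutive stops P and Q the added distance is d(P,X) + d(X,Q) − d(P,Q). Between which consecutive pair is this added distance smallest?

between D and E

Added distance for inserting X between each consecutive pair:
A–B: 24.4 NM
B–C: 97.0 NM
C–D: 68.1 NM
D–E: 5.5 NM
Smallest added distance is 5.5 NM, inserting between D and E.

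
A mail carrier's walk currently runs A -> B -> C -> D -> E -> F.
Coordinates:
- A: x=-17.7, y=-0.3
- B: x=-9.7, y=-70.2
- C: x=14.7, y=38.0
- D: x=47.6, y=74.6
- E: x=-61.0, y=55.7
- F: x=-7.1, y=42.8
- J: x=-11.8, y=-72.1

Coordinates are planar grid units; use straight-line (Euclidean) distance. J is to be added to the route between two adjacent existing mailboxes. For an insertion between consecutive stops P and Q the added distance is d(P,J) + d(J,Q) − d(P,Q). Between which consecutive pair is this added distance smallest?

Added distance for inserting J between each consecutive pair:
A–B: 4.5
B–C: 5.2
C–D: 222.3
D–E: 185.0
E–F: 196.5
Smallest added distance is 4.5, inserting between A and B.

between A and B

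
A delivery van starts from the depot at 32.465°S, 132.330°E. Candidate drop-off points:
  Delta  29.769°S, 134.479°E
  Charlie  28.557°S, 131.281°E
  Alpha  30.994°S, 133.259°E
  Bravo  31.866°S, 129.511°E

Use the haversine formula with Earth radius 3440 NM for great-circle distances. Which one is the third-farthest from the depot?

Bravo

Distance to each, sorted:
Charlie: 240.8 NM
Delta: 196.0 NM
Bravo: 147.7 NM
Alpha: 100.3 NM
The third-farthest is Bravo at 147.7 NM.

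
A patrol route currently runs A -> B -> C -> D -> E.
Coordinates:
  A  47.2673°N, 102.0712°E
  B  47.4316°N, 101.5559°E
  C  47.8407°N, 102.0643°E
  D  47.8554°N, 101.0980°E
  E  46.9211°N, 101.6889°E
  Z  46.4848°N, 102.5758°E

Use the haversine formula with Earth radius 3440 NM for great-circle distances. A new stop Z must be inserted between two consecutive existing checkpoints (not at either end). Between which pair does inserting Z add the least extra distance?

Added distance for inserting Z between each consecutive pair:
A–B: 98.7 NM
B–C: 122.6 NM
C–D: 147.1 NM
D–E: 85.9 NM
Smallest added distance is 85.9 NM, inserting between D and E.

between D and E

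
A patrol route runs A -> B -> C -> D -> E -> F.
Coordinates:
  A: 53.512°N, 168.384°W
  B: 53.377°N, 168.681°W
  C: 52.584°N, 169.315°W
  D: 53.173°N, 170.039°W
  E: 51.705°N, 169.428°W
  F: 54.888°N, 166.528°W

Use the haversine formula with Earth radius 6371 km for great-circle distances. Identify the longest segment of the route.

Leg distances:
A→B: 24.7 km
B→C: 97.9 km
C→D: 81.5 km
D→E: 168.4 km
E→F: 402.9 km
The longest leg is E–F at 402.9 km.

E–F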